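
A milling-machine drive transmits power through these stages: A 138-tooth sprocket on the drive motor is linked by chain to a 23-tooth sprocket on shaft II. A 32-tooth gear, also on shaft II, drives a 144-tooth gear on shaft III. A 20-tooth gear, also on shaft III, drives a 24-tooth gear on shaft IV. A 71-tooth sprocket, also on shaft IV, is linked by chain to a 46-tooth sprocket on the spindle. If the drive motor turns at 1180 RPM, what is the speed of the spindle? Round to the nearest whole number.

2024 RPM

the drive motor → shaft II (chain, 23/138): 1180 ÷ 0.16667 = 7080 RPM
shaft II → shaft III (gear mesh, 144/32): 7080 ÷ 4.5 = 1573.3 RPM
shaft III → shaft IV (gear mesh, 24/20): 1573.3 ÷ 1.2 = 1311.1 RPM
shaft IV → the spindle (chain, 46/71): 1311.1 ÷ 0.64789 = 2023.7 RPM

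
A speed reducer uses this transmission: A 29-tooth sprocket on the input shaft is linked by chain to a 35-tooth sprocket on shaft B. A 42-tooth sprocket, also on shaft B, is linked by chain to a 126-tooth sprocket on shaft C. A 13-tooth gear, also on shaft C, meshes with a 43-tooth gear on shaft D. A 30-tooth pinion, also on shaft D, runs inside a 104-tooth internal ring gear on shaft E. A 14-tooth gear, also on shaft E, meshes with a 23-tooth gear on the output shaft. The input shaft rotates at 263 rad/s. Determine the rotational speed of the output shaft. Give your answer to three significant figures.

chain 35/29 = 1.2069 → 263/1.2069 = 217.91 rad/s
chain 126/42 = 3 → 217.91/3 = 72.638 rad/s
gear mesh 43/13 = 3.3077 → 72.638/3.3077 = 21.96 rad/s
internal gear 104/30 = 3.4667 → 21.96/3.4667 = 6.3347 rad/s
gear mesh 23/14 = 1.6429 → 6.3347/1.6429 = 3.8559 rad/s

3.86 rad/s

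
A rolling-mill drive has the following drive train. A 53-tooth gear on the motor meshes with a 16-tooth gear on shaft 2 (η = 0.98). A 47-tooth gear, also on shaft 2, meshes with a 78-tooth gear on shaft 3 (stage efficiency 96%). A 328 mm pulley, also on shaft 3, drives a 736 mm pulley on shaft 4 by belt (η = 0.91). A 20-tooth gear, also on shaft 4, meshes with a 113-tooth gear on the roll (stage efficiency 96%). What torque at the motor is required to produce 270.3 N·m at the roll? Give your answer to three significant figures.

Overall ratio R = 0.30189 × 1.6596 × 2.2439 × 5.65 = 6.3517; overall efficiency η = 0.98 × 0.96 × 0.91 × 0.96 = 0.8219.
Input torque = output torque / (R × η) = 270.3 / (6.3517 × 0.8219) = 51.778 N·m.

51.8 N·m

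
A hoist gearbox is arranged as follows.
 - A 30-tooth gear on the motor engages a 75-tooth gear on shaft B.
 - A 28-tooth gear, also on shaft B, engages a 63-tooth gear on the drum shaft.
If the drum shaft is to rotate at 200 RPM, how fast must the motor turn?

Overall ratio R = 2.5 × 2.25 = 5.625.
Required input speed = output speed × R = 200 × 5.625 = 1125 RPM.

1125 RPM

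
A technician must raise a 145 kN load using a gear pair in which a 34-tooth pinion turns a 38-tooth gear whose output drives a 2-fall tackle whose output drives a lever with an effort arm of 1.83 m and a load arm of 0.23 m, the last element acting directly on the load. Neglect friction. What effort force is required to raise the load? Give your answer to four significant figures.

Gear pair MA = 38/34 = 1.1176.
Block-and-tackle MA = number of supporting rope parts = 2.
Lever MA = effort arm / load arm = 1.83/0.23 = 7.9565.
Combined ideal MA = 1.1176 × 2 × 7.9565 = 17.785.
Effort = load / MA = 145 / 17.785 = 8.1529 kN.

8.153 kN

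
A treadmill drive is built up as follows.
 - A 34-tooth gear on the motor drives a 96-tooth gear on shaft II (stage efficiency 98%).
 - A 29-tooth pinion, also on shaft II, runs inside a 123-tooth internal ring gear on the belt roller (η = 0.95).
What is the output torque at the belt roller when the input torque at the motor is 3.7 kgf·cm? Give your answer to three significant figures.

gear mesh 96/34 = 2.8235 → τ = 3.7·2.8235·0.98 = 10.238 kgf·cm
internal gear 123/29 = 4.2414 → τ = 10.238·4.2414·0.95 = 41.253 kgf·cm

41.3 kgf·cm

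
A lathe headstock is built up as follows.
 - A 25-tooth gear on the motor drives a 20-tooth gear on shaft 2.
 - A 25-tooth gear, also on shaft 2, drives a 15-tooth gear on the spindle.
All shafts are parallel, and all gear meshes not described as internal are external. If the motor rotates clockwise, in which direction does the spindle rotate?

clockwise

the motor → shaft 2: external mesh, 1 reversal → CCW.
shaft 2 → the spindle: external mesh, 1 reversal → CW.
2 reversals in total — an even number — so the spindle turns the same way as the motor.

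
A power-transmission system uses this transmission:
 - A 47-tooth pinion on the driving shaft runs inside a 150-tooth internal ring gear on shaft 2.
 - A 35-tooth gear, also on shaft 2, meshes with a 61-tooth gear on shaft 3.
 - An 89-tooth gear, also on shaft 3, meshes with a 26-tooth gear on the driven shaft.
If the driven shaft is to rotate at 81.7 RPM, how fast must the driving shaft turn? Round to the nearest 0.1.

132.8 RPM

Overall ratio R = 3.1915 × 1.7429 × 0.29213 = 1.6249.
Required input speed = output speed × R = 81.7 × 1.6249 = 132.76 RPM.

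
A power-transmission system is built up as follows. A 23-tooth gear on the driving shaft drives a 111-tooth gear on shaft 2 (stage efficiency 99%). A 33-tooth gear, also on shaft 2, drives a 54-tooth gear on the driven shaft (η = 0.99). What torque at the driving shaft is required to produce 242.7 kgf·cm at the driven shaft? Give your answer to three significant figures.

Overall ratio R = 4.8261 × 1.6364 = 7.8972; overall efficiency η = 0.99 × 0.99 = 0.9801.
Input torque = output torque / (R × η) = 242.7 / (7.8972 × 0.9801) = 31.356 kgf·cm.

31.4 kgf·cm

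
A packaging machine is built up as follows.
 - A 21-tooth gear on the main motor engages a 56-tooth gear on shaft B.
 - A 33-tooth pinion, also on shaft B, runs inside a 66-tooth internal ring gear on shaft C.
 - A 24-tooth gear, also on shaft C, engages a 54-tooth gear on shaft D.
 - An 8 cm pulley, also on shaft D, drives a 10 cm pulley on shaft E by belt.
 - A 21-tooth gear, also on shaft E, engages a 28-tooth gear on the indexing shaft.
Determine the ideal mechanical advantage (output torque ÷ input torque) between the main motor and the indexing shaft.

Each stage contributes driven/driver: gear mesh 56/21 = 2.6667, internal gear 66/33 = 2, gear mesh 54/24 = 2.25, belt 10/8 = 1.25, gear mesh 28/21 = 1.3333.
Overall: 2.6667 × 2 × 2.25 × 1.25 × 1.3333 = 20.

20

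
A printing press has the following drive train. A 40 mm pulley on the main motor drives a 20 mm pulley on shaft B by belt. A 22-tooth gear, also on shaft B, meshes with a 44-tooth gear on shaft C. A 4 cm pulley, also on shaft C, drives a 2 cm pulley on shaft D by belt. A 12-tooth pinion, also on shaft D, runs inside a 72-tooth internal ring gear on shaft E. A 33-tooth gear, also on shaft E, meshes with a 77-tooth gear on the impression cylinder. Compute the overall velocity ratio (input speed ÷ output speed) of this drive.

7

Each stage contributes driven/driver: belt 20/40 = 0.5, gear mesh 44/22 = 2, belt 2/4 = 0.5, internal gear 72/12 = 6, gear mesh 77/33 = 2.3333.
Overall: 0.5 × 2 × 0.5 × 6 × 2.3333 = 7.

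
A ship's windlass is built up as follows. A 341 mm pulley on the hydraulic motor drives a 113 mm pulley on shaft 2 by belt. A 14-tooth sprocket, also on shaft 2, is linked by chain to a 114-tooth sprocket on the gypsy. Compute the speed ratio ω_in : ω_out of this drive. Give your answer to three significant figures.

Each stage contributes driven/driver: belt 113/341 = 0.33138, chain 114/14 = 8.1429.
Overall: 0.33138 × 8.1429 = 2.6984.

2.70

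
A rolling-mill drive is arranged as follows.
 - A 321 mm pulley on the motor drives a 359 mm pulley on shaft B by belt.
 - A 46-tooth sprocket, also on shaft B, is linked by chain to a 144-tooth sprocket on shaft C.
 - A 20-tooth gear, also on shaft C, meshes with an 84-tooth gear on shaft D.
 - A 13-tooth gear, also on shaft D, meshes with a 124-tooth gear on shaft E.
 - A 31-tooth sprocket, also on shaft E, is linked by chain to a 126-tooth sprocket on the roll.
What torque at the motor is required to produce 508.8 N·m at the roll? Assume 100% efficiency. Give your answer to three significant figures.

0.893 N·m

Overall ratio R = 1.1184 × 3.1304 × 4.2 × 9.5385 × 4.0645 = 570.07.
Input torque = output torque / R = 508.8 / 570.07 = 0.89252 N·m.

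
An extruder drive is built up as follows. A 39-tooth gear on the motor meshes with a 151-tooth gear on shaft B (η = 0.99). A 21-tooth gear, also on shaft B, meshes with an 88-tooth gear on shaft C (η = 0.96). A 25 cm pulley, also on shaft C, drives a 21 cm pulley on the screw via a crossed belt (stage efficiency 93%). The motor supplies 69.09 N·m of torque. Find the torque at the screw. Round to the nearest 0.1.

Gear mesh: ratio = 151/39 = 3.8718; torque at shaft B = 69.09 × 3.8718 × 0.99 = 264.83 N·m.
Gear mesh: ratio = 88/21 = 4.1905; torque at shaft C = 264.83 × 4.1905 × 0.96 = 1065.4 N·m.
Belt: ratio = 21/25 = 0.84; torque at the screw = 1065.4 × 0.84 × 0.93 = 832.26 N·m.

832.3 N·m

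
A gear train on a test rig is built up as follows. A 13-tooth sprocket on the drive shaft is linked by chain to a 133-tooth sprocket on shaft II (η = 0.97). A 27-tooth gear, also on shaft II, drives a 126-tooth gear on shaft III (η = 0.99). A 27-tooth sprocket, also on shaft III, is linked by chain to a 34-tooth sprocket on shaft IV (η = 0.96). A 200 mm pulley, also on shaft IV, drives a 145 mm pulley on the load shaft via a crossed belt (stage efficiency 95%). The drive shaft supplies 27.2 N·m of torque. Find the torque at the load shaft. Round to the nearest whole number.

1038 N·m

chain 133/13 = 10.231 → τ = 27.2·10.231·0.97 = 269.93 N·m
gear mesh 126/27 = 4.6667 → τ = 269.93·4.6667·0.99 = 1247.1 N·m
chain 34/27 = 1.2593 → τ = 1247.1·1.2593·0.96 = 1507.6 N·m
belt 145/200 = 0.725 → τ = 1507.6·0.725·0.95 = 1038.3 N·m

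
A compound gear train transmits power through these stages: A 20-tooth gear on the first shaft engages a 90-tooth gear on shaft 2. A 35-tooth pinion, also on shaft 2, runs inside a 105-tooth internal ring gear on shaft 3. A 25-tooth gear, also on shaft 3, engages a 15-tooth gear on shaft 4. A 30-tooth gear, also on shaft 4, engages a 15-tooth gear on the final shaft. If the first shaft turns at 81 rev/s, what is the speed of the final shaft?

the first shaft → shaft 2 (gear mesh, 90/20): 81 ÷ 4.5 = 18 rev/s
shaft 2 → shaft 3 (internal gear, 105/35): 18 ÷ 3 = 6 rev/s
shaft 3 → shaft 4 (gear mesh, 15/25): 6 ÷ 0.6 = 10 rev/s
shaft 4 → the final shaft (gear mesh, 15/30): 10 ÷ 0.5 = 20 rev/s

20 rev/s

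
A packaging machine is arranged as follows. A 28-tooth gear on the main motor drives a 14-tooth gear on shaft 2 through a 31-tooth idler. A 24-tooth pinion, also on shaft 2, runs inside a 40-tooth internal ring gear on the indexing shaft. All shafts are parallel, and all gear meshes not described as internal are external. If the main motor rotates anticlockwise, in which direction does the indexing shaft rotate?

anticlockwise

the main motor → shaft 2: driver → idler → driven is 2 external meshes, 2 reversals → CCW.
shaft 2 → the indexing shaft: internal mesh, same direction → CCW.
2 reversals in total — an even number — so the indexing shaft turns the same way as the main motor.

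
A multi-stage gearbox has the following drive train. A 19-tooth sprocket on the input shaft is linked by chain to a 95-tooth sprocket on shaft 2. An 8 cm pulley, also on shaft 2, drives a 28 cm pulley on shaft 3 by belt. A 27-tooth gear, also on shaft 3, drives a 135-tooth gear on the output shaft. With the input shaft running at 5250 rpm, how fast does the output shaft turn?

the input shaft → shaft 2 (chain, 95/19): 5250 ÷ 5 = 1050 rpm
shaft 2 → shaft 3 (belt, 28/8): 1050 ÷ 3.5 = 300 rpm
shaft 3 → the output shaft (gear mesh, 135/27): 300 ÷ 5 = 60 rpm

60 rpm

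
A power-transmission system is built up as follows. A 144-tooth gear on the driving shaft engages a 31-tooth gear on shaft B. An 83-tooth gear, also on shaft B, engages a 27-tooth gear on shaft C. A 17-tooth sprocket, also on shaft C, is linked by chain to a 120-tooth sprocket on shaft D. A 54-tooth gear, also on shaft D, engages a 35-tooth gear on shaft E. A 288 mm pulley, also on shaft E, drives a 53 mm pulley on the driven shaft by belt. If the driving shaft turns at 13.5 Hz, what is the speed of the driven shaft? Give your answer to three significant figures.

229 Hz

the driving shaft → shaft B (gear mesh, 31/144): 13.5 ÷ 0.21528 = 62.71 Hz
shaft B → shaft C (gear mesh, 27/83): 62.71 ÷ 0.3253 = 192.77 Hz
shaft C → shaft D (chain, 120/17): 192.77 ÷ 7.0588 = 27.31 Hz
shaft D → shaft E (gear mesh, 35/54): 27.31 ÷ 0.64815 = 42.135 Hz
shaft E → the driven shaft (belt, 53/288): 42.135 ÷ 0.18403 = 228.96 Hz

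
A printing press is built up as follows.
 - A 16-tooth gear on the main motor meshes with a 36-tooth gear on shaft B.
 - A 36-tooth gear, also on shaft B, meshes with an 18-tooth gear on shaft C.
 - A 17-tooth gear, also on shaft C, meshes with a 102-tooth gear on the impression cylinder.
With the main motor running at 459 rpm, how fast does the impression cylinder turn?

the main motor → shaft B (gear mesh, 36/16): 459 ÷ 2.25 = 204 rpm
shaft B → shaft C (gear mesh, 18/36): 204 ÷ 0.5 = 408 rpm
shaft C → the impression cylinder (gear mesh, 102/17): 408 ÷ 6 = 68 rpm

68 rpm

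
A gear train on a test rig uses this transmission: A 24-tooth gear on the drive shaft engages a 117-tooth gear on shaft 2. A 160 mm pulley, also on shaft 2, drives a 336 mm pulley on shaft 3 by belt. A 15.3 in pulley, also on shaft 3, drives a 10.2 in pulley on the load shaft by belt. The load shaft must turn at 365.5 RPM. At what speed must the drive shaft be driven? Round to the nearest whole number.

Overall ratio R = 4.875 × 2.1 × 0.66667 = 6.825.
Required input speed = output speed × R = 365.5 × 6.825 = 2494.5 RPM.

2495 RPM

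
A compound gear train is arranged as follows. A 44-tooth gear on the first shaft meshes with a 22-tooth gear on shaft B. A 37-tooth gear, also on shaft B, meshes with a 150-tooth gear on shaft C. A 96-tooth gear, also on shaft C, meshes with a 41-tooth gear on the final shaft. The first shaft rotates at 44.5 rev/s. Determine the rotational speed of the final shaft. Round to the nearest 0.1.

51.4 rev/s

gear mesh 22/44 = 0.5 → 44.5/0.5 = 89 rev/s
gear mesh 150/37 = 4.0541 → 89/4.0541 = 21.953 rev/s
gear mesh 41/96 = 0.42708 → 21.953/0.42708 = 51.403 rev/s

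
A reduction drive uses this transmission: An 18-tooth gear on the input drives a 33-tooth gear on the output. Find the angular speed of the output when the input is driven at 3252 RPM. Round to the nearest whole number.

the input → the output (gear mesh, 33/18): 3252 ÷ 1.8333 = 1773.8 RPM

1774 RPM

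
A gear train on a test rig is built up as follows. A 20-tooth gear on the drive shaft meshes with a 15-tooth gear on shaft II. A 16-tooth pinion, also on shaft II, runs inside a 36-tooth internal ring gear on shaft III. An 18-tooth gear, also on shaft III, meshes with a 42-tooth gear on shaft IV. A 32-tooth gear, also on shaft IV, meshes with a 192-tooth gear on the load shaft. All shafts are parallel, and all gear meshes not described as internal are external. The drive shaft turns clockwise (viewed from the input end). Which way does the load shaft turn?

the drive shaft → shaft II: external mesh, 1 reversal → CCW.
shaft II → shaft III: internal mesh, same direction → CCW.
shaft III → shaft IV: external mesh, 1 reversal → CW.
shaft IV → the load shaft: external mesh, 1 reversal → CCW.
3 reversals in total — an odd number — so the load shaft turns opposite to the drive shaft.

counterclockwise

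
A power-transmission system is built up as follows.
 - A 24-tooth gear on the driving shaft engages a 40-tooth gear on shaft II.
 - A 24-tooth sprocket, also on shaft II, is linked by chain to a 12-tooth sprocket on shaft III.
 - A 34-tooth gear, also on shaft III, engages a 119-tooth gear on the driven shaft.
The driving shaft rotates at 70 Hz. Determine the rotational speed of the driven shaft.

Gear mesh: ratio = 40/24 = 1.6667, so shaft II turns at 70 / 1.6667 = 42 Hz.
Chain: ratio = 12/24 = 0.5, so shaft III turns at 42 / 0.5 = 84 Hz.
Gear mesh: ratio = 119/34 = 3.5, so the driven shaft turns at 84 / 3.5 = 24 Hz.

24 Hz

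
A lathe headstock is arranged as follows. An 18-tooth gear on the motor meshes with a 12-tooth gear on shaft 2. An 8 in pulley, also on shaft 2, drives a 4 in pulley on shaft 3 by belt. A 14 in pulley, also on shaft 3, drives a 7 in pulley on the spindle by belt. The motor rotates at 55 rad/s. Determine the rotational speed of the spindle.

330 rad/s

Gear mesh: ratio = 12/18 = 0.66667, so shaft 2 turns at 55 / 0.66667 = 82.5 rad/s.
Belt: ratio = 4/8 = 0.5, so shaft 3 turns at 82.5 / 0.5 = 165 rad/s.
Belt: ratio = 7/14 = 0.5, so the spindle turns at 165 / 0.5 = 330 rad/s.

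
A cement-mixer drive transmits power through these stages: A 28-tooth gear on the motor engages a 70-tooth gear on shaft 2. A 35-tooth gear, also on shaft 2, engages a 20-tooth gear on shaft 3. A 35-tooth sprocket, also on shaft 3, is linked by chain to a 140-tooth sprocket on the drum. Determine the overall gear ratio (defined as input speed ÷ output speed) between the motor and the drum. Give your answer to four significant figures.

Each stage contributes driven/driver: gear mesh 70/28 = 2.5, gear mesh 20/35 = 0.57143, chain 140/35 = 4.
Overall: 2.5 × 0.57143 × 4 = 5.7143.

5.714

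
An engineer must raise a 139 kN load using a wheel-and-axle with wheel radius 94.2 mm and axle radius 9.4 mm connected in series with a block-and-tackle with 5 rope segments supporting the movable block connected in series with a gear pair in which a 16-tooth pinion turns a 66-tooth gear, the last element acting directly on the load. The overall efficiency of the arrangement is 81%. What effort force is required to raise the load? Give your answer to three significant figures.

0.830 kN

Wheel-and-axle MA = R/r = 94.2/9.4 = 10.021.
Block-and-tackle MA = number of supporting rope parts = 5.
Gear pair MA = 66/16 = 4.125.
Combined ideal MA = 10.021 × 5 × 4.125 = 206.69.
Actual MA = 206.69 × 0.81 = 167.42.
Effort = load / actual MA = 139 / 167.42 = 0.83026 kN.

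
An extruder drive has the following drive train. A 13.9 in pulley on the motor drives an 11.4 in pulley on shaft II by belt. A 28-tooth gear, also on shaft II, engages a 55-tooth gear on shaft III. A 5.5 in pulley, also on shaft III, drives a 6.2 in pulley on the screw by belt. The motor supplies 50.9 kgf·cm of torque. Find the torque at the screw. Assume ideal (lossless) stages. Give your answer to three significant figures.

Belt: ratio = 11.4/13.9 = 0.82014; torque at shaft II = 50.9 × 0.82014 = 41.745 kgf·cm.
Gear mesh: ratio = 55/28 = 1.9643; torque at shaft III = 41.745 × 1.9643 = 82 kgf·cm.
Belt: ratio = 6.2/5.5 = 1.1273; torque at the screw = 82 × 1.1273 = 92.436 kgf·cm.

92.4 kgf·cm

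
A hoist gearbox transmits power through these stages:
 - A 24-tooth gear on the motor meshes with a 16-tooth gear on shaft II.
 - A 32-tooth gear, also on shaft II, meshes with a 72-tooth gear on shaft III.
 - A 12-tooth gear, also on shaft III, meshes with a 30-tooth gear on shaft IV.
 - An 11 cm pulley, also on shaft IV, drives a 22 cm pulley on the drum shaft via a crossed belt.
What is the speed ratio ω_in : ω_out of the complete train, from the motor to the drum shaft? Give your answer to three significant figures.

Each stage contributes driven/driver: gear mesh 16/24 = 0.66667, gear mesh 72/32 = 2.25, gear mesh 30/12 = 2.5, belt 22/11 = 2.
Overall: 0.66667 × 2.25 × 2.5 × 2 = 7.5.

7.50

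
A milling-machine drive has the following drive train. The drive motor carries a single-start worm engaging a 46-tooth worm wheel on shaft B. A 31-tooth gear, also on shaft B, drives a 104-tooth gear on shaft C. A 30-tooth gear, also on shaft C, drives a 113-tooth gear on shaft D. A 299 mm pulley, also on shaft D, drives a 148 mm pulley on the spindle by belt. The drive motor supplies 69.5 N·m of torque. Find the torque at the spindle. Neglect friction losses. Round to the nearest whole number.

19997 N·m

worm 46/1 = 46 → τ = 69.5·46 = 3197 N·m
gear mesh 104/31 = 3.3548 → τ = 3197·3.3548 = 10725 N·m
gear mesh 113/30 = 3.7667 → τ = 10725·3.7667 = 40399 N·m
belt 148/299 = 0.49498 → τ = 40399·0.49498 = 19997 N·m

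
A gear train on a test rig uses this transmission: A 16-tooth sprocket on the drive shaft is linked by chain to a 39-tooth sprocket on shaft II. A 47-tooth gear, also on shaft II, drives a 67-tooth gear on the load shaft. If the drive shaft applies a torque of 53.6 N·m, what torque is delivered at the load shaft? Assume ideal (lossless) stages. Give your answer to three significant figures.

186 N·m

Chain: ratio = 39/16 = 2.4375; torque at shaft II = 53.6 × 2.4375 = 130.65 N·m.
Gear mesh: ratio = 67/47 = 1.4255; torque at the load shaft = 130.65 × 1.4255 = 186.25 N·m.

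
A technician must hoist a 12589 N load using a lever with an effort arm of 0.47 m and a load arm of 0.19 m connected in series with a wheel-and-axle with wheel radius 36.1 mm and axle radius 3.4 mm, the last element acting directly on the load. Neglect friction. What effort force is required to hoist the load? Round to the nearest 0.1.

479.3 N

Lever MA = effort arm / load arm = 0.47/0.19 = 2.4737.
Wheel-and-axle MA = R/r = 36.1/3.4 = 10.618.
Combined ideal MA = 2.4737 × 10.618 = 26.265.
Effort = load / MA = 12589 / 26.265 = 479.31 N.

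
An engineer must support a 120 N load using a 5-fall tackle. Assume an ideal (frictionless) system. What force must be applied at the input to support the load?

24 N

Block-and-tackle MA = number of supporting rope parts = 5.
Effort = load / MA = 120 / 5 = 24 N.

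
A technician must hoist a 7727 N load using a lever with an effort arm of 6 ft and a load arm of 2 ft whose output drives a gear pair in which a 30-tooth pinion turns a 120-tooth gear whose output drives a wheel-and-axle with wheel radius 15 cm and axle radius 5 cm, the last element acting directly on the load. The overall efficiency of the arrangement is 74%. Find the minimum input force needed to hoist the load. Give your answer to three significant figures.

Lever MA = effort arm / load arm = 6/2 = 3.
Gear pair MA = 120/30 = 4.
Wheel-and-axle MA = R/r = 15/5 = 3.
Combined ideal MA = 3 × 4 × 3 = 36.
Actual MA = 36 × 0.74 = 26.64.
Effort = load / actual MA = 7727 / 26.64 = 290.05 N.

290 N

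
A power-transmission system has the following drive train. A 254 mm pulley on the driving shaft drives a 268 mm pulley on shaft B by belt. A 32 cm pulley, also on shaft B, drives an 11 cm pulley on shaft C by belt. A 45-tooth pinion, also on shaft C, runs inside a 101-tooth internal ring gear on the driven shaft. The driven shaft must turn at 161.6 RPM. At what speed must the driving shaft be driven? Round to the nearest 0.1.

131.6 RPM

Overall ratio R = 1.0551 × 0.34375 × 2.2444 = 0.81405.
Required input speed = output speed × R = 161.6 × 0.81405 = 131.55 RPM.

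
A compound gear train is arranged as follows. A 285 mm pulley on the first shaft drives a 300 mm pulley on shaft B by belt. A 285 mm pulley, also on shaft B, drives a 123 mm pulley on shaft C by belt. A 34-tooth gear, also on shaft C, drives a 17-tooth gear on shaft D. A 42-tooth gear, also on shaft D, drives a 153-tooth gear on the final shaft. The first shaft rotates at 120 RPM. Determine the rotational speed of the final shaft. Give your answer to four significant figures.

Belt: ratio = 300/285 = 1.0526, so shaft B turns at 120 / 1.0526 = 114 RPM.
Belt: ratio = 123/285 = 0.43158, so shaft C turns at 114 / 0.43158 = 264.15 RPM.
Gear mesh: ratio = 17/34 = 0.5, so shaft D turns at 264.15 / 0.5 = 528.29 RPM.
Gear mesh: ratio = 153/42 = 3.6429, so the final shaft turns at 528.29 / 3.6429 = 145.02 RPM.

145.0 RPM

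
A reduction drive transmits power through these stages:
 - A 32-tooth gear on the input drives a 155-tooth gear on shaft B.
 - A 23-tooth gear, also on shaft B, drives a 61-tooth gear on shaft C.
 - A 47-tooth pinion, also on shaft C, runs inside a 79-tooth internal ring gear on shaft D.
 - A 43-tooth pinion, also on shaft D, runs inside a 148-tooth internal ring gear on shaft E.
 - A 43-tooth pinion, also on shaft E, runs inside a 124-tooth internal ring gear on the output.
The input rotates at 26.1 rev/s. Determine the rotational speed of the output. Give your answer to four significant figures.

Gear mesh: ratio = 155/32 = 4.8438, so shaft B turns at 26.1 / 4.8438 = 5.3884 rev/s.
Gear mesh: ratio = 61/23 = 2.6522, so shaft C turns at 5.3884 / 2.6522 = 2.0317 rev/s.
Internal gear: ratio = 79/47 = 1.6809, so shaft D turns at 2.0317 / 1.6809 = 1.2087 rev/s.
Internal gear: ratio = 148/43 = 3.4419, so shaft E turns at 1.2087 / 3.4419 = 0.35118 rev/s.
Internal gear: ratio = 124/43 = 2.8837, so the output turns at 0.35118 / 2.8837 = 0.12178 rev/s.

0.1218 rev/s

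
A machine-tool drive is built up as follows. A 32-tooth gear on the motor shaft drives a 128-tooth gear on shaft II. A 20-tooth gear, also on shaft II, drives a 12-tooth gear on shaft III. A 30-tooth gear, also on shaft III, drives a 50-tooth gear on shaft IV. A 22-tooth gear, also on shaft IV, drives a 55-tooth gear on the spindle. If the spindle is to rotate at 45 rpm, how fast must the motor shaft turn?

450 rpm

Overall ratio R = 4 × 0.6 × 1.6667 × 2.5 = 10.
Required input speed = output speed × R = 45 × 10 = 450 rpm.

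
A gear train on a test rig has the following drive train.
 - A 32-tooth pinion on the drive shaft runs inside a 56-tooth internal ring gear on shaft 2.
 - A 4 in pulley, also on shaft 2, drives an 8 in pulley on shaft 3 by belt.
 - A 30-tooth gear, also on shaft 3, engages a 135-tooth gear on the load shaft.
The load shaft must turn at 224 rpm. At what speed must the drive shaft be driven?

Overall ratio R = 1.75 × 2 × 4.5 = 15.75.
Required input speed = output speed × R = 224 × 15.75 = 3528 rpm.

3528 rpm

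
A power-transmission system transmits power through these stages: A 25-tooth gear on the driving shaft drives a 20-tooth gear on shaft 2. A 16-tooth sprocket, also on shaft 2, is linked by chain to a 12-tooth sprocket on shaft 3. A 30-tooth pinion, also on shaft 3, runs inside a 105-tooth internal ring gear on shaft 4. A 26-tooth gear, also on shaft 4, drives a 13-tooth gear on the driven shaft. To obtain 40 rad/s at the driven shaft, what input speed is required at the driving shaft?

Overall ratio R = 0.8 × 0.75 × 3.5 × 0.5 = 1.05.
Required input speed = output speed × R = 40 × 1.05 = 42 rad/s.

42 rad/s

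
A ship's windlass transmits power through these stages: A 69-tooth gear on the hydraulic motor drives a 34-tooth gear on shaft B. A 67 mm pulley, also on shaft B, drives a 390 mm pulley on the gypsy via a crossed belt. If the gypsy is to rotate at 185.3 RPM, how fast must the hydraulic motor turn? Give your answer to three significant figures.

531 RPM

Overall ratio R = 0.49275 × 5.8209 = 2.8683.
Required input speed = output speed × R = 185.3 × 2.8683 = 531.49 RPM.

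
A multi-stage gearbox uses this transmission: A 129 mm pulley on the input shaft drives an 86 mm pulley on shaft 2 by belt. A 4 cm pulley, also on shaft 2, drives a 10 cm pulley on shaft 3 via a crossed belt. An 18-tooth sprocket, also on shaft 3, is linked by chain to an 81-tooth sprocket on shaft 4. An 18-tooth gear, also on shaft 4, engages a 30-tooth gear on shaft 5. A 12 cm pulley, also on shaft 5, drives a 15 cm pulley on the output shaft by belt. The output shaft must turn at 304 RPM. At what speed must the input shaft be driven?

Overall ratio R = 0.66667 × 2.5 × 4.5 × 1.6667 × 1.25 = 15.625.
Required input speed = output speed × R = 304 × 15.625 = 4750 RPM.

4750 RPM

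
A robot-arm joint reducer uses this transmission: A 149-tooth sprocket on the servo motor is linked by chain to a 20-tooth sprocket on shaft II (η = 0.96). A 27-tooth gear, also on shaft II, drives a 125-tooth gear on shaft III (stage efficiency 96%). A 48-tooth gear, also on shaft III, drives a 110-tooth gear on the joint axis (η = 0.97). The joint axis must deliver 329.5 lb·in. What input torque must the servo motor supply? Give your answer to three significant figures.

Overall ratio R = 0.13423 × 4.6296 × 2.2917 = 1.4241; overall efficiency η = 0.96 × 0.96 × 0.97 = 0.8940.
Input torque = output torque / (R × η) = 329.5 / (1.4241 × 0.8940) = 258.82 lb·in.

259 lb·in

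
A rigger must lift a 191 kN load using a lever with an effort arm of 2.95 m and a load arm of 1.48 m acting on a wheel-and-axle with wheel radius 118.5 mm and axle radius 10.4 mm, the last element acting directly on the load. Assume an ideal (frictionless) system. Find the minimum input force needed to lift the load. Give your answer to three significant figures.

8.41 kN

Lever MA = effort arm / load arm = 2.95/1.48 = 1.9932.
Wheel-and-axle MA = R/r = 118.5/10.4 = 11.394.
Combined ideal MA = 1.9932 × 11.394 = 22.711.
Effort = load / MA = 191 / 22.711 = 8.4098 kN.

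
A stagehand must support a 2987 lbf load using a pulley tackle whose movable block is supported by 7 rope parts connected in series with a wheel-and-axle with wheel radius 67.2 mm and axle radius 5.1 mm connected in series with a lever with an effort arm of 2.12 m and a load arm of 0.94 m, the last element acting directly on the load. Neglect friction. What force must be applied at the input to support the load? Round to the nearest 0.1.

Block-and-tackle MA = number of supporting rope parts = 7.
Wheel-and-axle MA = R/r = 67.2/5.1 = 13.176.
Lever MA = effort arm / load arm = 2.12/0.94 = 2.2553.
Combined ideal MA = 7 × 13.176 × 2.2553 = 208.02.
Effort = load / MA = 2987 / 208.02 = 14.359 lbf.

14.4 lbf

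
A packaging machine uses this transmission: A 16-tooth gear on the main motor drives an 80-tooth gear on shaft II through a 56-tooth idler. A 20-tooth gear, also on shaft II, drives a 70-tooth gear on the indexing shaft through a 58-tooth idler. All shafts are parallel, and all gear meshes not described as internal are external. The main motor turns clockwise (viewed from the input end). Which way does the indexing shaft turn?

the main motor → shaft II: driver → idler → driven is 2 external meshes, 2 reversals → CW.
shaft II → the indexing shaft: driver → idler → driven is 2 external meshes, 2 reversals → CW.
4 reversals in total — an even number — so the indexing shaft turns the same way as the main motor.

clockwise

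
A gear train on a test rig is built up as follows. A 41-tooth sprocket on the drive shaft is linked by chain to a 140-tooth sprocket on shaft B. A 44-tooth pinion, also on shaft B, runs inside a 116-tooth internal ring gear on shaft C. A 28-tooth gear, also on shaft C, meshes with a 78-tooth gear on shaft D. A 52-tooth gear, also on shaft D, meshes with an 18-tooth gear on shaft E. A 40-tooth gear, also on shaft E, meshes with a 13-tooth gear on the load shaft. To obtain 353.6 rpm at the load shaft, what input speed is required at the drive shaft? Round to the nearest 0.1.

Overall ratio R = 3.4146 × 2.6364 × 2.7857 × 0.34615 × 0.325 = 2.8212.
Required input speed = output speed × R = 353.6 × 2.8212 = 997.59 rpm.

997.6 rpm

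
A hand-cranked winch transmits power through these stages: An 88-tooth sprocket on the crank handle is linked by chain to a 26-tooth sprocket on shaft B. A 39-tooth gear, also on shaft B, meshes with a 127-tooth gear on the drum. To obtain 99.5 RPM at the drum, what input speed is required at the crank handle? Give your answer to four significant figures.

95.73 RPM

Overall ratio R = 0.29545 × 3.2564 = 0.96212.
Required input speed = output speed × R = 99.5 × 0.96212 = 95.731 RPM.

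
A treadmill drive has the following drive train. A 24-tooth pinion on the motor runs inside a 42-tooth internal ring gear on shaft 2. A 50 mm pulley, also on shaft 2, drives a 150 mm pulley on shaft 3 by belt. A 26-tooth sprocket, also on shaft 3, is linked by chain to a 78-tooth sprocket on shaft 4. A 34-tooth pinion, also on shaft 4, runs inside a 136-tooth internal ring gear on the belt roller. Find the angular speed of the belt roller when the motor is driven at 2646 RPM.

42 RPM

internal gear 42/24 = 1.75 → 2646/1.75 = 1512 RPM
belt 150/50 = 3 → 1512/3 = 504 RPM
chain 78/26 = 3 → 504/3 = 168 RPM
internal gear 136/34 = 4 → 168/4 = 42 RPM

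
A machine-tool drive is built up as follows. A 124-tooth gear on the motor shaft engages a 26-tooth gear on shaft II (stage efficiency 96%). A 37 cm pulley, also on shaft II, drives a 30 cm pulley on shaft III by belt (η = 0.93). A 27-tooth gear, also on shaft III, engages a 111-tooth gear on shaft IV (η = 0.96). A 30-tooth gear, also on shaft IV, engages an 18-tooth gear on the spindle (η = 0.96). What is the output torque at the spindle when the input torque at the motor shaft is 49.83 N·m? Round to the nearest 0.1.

After the gear mesh (26/124): 49.83 × 0.20968 × 0.96 = 10.03 N·m
After the belt (30/37): 10.03 × 0.81081 × 0.93 = 7.5634 N·m
After the gear mesh (111/27): 7.5634 × 4.1111 × 0.96 = 29.85 N·m
After the gear mesh (18/30): 29.85 × 0.6 × 0.96 = 17.194 N·m

17.2 N·m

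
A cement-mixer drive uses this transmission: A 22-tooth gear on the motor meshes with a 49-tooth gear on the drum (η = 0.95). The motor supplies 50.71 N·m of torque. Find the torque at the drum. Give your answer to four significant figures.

107.3 N·m

Gear mesh: ratio = 49/22 = 2.2273; torque at the drum = 50.71 × 2.2273 × 0.95 = 107.3 N·m.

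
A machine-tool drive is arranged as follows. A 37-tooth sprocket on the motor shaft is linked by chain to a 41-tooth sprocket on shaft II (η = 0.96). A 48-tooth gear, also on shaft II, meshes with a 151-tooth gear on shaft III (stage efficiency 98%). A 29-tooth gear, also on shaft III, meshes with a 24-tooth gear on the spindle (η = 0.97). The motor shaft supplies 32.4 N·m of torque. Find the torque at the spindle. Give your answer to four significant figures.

85.30 N·m

chain 41/37 = 1.1081 → τ = 32.4·1.1081·0.96 = 34.467 N·m
gear mesh 151/48 = 3.1458 → τ = 34.467·3.1458·0.98 = 106.26 N·m
gear mesh 24/29 = 0.82759 → τ = 106.26·0.82759·0.97 = 85.299 N·m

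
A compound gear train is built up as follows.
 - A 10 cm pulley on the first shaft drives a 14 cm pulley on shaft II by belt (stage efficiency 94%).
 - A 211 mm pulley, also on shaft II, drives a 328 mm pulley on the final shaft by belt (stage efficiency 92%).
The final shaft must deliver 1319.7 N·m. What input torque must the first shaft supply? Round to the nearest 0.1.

701.2 N·m

Overall ratio R = 1.4 × 1.5545 = 2.1763; overall efficiency η = 0.94 × 0.92 = 0.8648.
Input torque = output torque / (R × η) = 1319.7 / (2.1763 × 0.8648) = 701.2 N·m.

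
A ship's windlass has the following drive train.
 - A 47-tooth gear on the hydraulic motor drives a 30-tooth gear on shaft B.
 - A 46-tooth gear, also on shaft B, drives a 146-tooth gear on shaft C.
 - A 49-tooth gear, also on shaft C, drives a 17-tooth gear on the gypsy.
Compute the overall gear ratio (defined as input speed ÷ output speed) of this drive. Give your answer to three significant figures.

0.703

Each stage contributes driven/driver: gear mesh 30/47 = 0.6383, gear mesh 146/46 = 3.1739, gear mesh 17/49 = 0.34694.
Overall: 0.6383 × 3.1739 × 0.34694 = 0.70286.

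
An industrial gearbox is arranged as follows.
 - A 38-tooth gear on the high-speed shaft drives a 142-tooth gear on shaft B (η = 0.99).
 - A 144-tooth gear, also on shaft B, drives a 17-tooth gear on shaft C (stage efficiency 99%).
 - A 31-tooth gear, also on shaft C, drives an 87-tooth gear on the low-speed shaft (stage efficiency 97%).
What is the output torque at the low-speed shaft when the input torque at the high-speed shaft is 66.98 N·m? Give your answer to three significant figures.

gear mesh 142/38 = 3.7368 → τ = 66.98·3.7368·0.99 = 247.79 N·m
gear mesh 17/144 = 0.11806 → τ = 247.79·0.11806·0.99 = 28.961 N·m
gear mesh 87/31 = 2.8065 → τ = 28.961·2.8065·0.97 = 78.838 N·m

78.8 N·m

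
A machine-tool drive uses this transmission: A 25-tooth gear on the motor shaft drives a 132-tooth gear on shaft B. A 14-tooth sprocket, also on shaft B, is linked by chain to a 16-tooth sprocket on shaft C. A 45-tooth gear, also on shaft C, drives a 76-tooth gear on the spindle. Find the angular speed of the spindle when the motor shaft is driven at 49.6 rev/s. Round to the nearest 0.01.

the motor shaft → shaft B (gear mesh, 132/25): 49.6 ÷ 5.28 = 9.3939 rev/s
shaft B → shaft C (chain, 16/14): 9.3939 ÷ 1.1429 = 8.2197 rev/s
shaft C → the spindle (gear mesh, 76/45): 8.2197 ÷ 1.6889 = 4.8669 rev/s

4.87 rev/s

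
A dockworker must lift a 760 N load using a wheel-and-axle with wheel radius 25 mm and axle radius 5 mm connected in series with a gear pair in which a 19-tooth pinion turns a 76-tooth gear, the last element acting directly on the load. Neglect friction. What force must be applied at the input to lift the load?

Wheel-and-axle MA = R/r = 25/5 = 5.
Gear pair MA = 76/19 = 4.
Combined ideal MA = 5 × 4 = 20.
Effort = load / MA = 760 / 20 = 38 N.

38 N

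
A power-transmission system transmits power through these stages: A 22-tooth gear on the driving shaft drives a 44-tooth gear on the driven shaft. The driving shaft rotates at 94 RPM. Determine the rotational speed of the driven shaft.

gear mesh 44/22 = 2 → 94/2 = 47 RPM

47 RPM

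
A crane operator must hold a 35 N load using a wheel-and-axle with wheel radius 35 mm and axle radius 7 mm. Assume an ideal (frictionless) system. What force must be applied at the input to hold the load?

7 N

Wheel-and-axle MA = R/r = 35/7 = 5.
Effort = load / MA = 35 / 5 = 7 N.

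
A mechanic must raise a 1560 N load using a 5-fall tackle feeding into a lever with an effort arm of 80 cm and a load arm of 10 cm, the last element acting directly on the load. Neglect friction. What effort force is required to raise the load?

Block-and-tackle MA = number of supporting rope parts = 5.
Lever MA = effort arm / load arm = 80/10 = 8.
Combined ideal MA = 5 × 8 = 40.
Effort = load / MA = 1560 / 40 = 39 N.

39 N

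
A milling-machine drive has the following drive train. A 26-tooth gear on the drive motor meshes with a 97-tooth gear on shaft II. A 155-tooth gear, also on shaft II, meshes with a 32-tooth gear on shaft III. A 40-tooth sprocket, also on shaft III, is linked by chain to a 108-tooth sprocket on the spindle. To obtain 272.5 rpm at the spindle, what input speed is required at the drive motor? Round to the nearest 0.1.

566.7 rpm

Overall ratio R = 3.7308 × 0.20645 × 2.7 = 2.0796.
Required input speed = output speed × R = 272.5 × 2.0796 = 566.69 rpm.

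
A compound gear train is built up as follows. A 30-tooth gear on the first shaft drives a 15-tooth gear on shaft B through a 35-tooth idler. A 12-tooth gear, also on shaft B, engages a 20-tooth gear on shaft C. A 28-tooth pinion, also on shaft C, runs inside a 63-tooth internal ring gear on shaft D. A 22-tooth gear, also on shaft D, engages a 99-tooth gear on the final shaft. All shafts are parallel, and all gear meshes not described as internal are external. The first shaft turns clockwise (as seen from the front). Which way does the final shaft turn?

the first shaft → shaft B: driver → idler → driven is 2 external meshes, 2 reversals → CW.
shaft B → shaft C: external mesh, 1 reversal → CCW.
shaft C → shaft D: internal mesh, same direction → CCW.
shaft D → the final shaft: external mesh, 1 reversal → CW.
4 reversals in total — an even number — so the final shaft turns the same way as the first shaft.

clockwise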